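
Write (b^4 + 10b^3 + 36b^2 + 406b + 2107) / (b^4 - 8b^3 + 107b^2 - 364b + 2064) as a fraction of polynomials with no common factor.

(b^2 + 14b + 49)/(b^2 - 4b + 48)

By polynomial division,
  b^4 + 10b^3 + 36b^2 + 406b + 2107 = (b^4 - 8b^3 + 107b^2 - 364b + 2064) + (18b^3 - 71b^2 + 770b + 43)
  b^4 - 8b^3 + 107b^2 - 364b + 2064 = ((1/18)b - 73/324)(18b^3 - 71b^2 + 770b + 43) + ((15625/324)b^2 - (15625/81)b + 671875/324)
  18b^3 - 71b^2 + 770b + 43 = ((5832/15625)b + 324/15625)((15625/324)b^2 - (15625/81)b + 671875/324) + (0)
Last nonzero remainder: (15625/324)b^2 - (15625/81)b + 671875/324. Dividing through by 15625/324 gives the monic gcd b^2 - 4b + 43.
Cancel b^2 - 4b + 43 from numerator and denominator to get the reduced form.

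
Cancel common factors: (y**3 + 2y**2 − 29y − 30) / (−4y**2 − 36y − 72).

(−y**2 + 4y + 5)/(4y + 12)

Repeated division with remainder:
  y**3 + 2y**2 − 29y − 30 = (−(1/4)y + 7/4)(−4y**2 − 36y − 72) + (16y + 96)
  −4y**2 − 36y − 72 = (−(1/4)y − 3/4)(16y + 96) + (0)
Last nonzero remainder: 16y + 96. Dividing through by 16 gives the monic gcd y + 6.
Cancel y + 6 from numerator and denominator to get the reduced form.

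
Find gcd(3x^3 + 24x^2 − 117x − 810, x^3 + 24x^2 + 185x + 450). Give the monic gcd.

x^2 + 14x + 45

Apply the Euclidean algorithm:
  3x^3 + 24x^2 − 117x − 810 = (3)(x^3 + 24x^2 + 185x + 450) + (−48x^2 − 672x − 2160)
  x^3 + 24x^2 + 185x + 450 = (−(1/48)x − 5/24)(−48x^2 − 672x − 2160) + (0)
Last nonzero remainder: −48x^2 − 672x − 2160. Dividing through by −48 gives the monic gcd x^2 + 14x + 45.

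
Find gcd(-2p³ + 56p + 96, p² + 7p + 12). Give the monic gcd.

p + 4

Apply the Euclidean algorithm:
  -2p³ + 56p + 96 = (-2p + 14)(p² + 7p + 12) + (-18p - 72)
  p² + 7p + 12 = (-(1/18)p - 1/6)(-18p - 72) + (0)
Last nonzero remainder: -18p - 72. Dividing through by -18 gives the monic gcd p + 4.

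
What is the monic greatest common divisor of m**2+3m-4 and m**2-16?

Euclidean algorithm in ℚ[m]:
  m**2+3m-4 = (m**2-16) + (3m+12)
  m**2-16 = ((1/3)m-4/3)(3m+12) + (0)
Last nonzero remainder: 3m+12. Dividing through by 3 gives the monic gcd m+4.

m+4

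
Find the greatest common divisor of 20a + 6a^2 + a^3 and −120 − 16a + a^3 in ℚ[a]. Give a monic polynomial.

20 + 6a + a^2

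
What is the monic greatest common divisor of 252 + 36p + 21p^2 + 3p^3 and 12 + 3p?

1

Repeated division with remainder:
  3p^3 + 21p^2 + 36p + 252 = (p^2 + 3p)(3p + 12) + (252)
  3p + 12 = ((1/84)p + 1/21)(252) + (0)
The last nonzero remainder is the constant 252, so the polynomials are coprime and gcd = 1.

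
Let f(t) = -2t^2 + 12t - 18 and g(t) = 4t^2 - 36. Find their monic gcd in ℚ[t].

Apply the Euclidean algorithm:
  -2t^2 + 12t - 18 = (-1/2)(4t^2 - 36) + (12t - 36)
  4t^2 - 36 = ((1/3)t + 1)(12t - 36) + (0)
Last nonzero remainder: 12t - 36. Dividing through by 12 gives the monic gcd t - 3.

t - 3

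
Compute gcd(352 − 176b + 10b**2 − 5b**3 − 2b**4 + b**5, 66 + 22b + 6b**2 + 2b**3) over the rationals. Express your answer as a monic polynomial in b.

11 + b**2

Euclidean algorithm in ℚ[b]:
  b**5 − 2b**4 − 5b**3 + 10b**2 − 176b + 352 = ((1/2)b**2 − (5/2)b − 1/2)(2b**3 + 6b**2 + 22b + 66) + (35b**2 + 385)
  2b**3 + 6b**2 + 22b + 66 = ((2/35)b + 6/35)(35b**2 + 385) + (0)
Last nonzero remainder: 35b**2 + 385. Dividing through by 35 gives the monic gcd b**2 + 11.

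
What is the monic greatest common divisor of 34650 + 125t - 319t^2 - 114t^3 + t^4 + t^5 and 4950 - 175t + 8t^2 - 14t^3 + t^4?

By polynomial division,
  t^5 + t^4 - 114t^3 - 319t^2 + 125t + 34650 = (t + 15)(t^4 - 14t^3 + 8t^2 - 175t + 4950) + (88t^3 - 264t^2 - 2200t - 39600)
  t^4 - 14t^3 + 8t^2 - 175t + 4950 = ((1/88)t - 1/8)(88t^3 - 264t^2 - 2200t - 39600) + (0)
Last nonzero remainder: 88t^3 - 264t^2 - 2200t - 39600. Dividing through by 88 gives the monic gcd t^3 - 3t^2 - 25t - 450.

-450 - 25t - 3t^2 + t^3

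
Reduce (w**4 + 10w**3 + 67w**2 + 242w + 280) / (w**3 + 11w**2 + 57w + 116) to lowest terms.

Euclidean algorithm in ℚ[w]:
  w**4 + 10w**3 + 67w**2 + 242w + 280 = (w - 1)(w**3 + 11w**2 + 57w + 116) + (21w**2 + 183w + 396)
  w**3 + 11w**2 + 57w + 116 = ((1/21)w + 16/147)(21w**2 + 183w + 396) + ((893/49)w + 3572/49)
  21w**2 + 183w + 396 = ((1029/893)w + 4851/893)((893/49)w + 3572/49) + (0)
Last nonzero remainder: (893/49)w + 3572/49. Dividing through by 893/49 gives the monic gcd w + 4.
Cancel w + 4 from numerator and denominator to get the reduced form.

(w**3 + 6w**2 + 43w + 70)/(w**2 + 7w + 29)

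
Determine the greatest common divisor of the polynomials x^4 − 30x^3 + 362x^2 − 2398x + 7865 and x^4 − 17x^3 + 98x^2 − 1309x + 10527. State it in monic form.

Apply the Euclidean algorithm:
  x^4 − 30x^3 + 362x^2 − 2398x + 7865 = (x^4 − 17x^3 + 98x^2 − 1309x + 10527) + (−13x^3 + 264x^2 − 1089x − 2662)
  x^4 − 17x^3 + 98x^2 − 1309x + 10527 = (−(1/13)x − 43/169)(−13x^3 + 264x^2 − 1089x − 2662) + ((13757/169)x^2 − (302654/169)x + 1664597/169)
  −13x^3 + 264x^2 − 1089x − 2662 = (−(2197/13757)x − 3718/13757)((13757/169)x^2 − (302654/169)x + 1664597/169) + (0)
Last nonzero remainder: (13757/169)x^2 − (302654/169)x + 1664597/169. Dividing through by 13757/169 gives the monic gcd x^2 − 22x + 121.

x^2 − 22x + 121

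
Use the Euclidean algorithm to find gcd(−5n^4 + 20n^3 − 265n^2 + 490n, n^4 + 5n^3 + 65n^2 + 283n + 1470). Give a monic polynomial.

By polynomial division,
  −5n^4 + 20n^3 − 265n^2 + 490n = (−5)(n^4 + 5n^3 + 65n^2 + 283n + 1470) + (45n^3 + 60n^2 + 1905n + 7350)
  n^4 + 5n^3 + 65n^2 + 283n + 1470 = ((1/45)n + 11/135)(45n^3 + 60n^2 + 1905n + 7350) + ((160/9)n^2 − (320/9)n + 7840/9)
  45n^3 + 60n^2 + 1905n + 7350 = ((81/32)n + 135/16)((160/9)n^2 − (320/9)n + 7840/9) + (0)
Last nonzero remainder: (160/9)n^2 − (320/9)n + 7840/9. Dividing through by 160/9 gives the monic gcd n^2 − 2n + 49.

n^2 − 2n + 49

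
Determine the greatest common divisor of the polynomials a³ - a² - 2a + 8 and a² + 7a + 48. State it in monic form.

1

Apply the Euclidean algorithm:
  a³ - a² - 2a + 8 = (a - 8)(a² + 7a + 48) + (6a + 392)
  a² + 7a + 48 = ((1/6)a - 175/18)(6a + 392) + (34732/9)
  6a + 392 = ((27/17366)a + 882/8683)(34732/9) + (0)
The last nonzero remainder is the constant 34732/9, so the polynomials are coprime and gcd = 1.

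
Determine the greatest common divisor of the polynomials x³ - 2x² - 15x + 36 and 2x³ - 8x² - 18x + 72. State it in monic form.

x - 3

Repeated division with remainder:
  x³ - 2x² - 15x + 36 = (1/2)(2x³ - 8x² - 18x + 72) + (2x² - 6x)
  2x³ - 8x² - 18x + 72 = (x - 1)(2x² - 6x) + (-24x + 72)
  2x² - 6x = (-(1/12)x)(-24x + 72) + (0)
Last nonzero remainder: -24x + 72. Dividing through by -24 gives the monic gcd x - 3.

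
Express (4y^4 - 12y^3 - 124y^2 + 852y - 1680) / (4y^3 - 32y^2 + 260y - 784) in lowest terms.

(y^3 + y^2 - 27y + 105)/(y^2 - 4y + 49)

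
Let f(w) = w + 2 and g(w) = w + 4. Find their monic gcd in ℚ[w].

1

Repeated division with remainder:
  w + 2 = (w + 4) + (-2)
  w + 4 = (-(1/2)w - 2)(-2) + (0)
The last nonzero remainder is the constant -2, so the polynomials are coprime and gcd = 1.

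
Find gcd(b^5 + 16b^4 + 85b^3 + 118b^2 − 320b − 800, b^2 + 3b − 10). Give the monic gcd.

b^2 + 3b − 10

By polynomial division,
  b^5 + 16b^4 + 85b^3 + 118b^2 − 320b − 800 = (b^3 + 13b^2 + 56b + 80)(b^2 + 3b − 10) + (0)
The last nonzero remainder b^2 + 3b − 10 is already monic.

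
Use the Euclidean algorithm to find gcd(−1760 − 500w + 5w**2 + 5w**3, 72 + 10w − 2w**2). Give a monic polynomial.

Repeated division with remainder:
  5w**3 + 5w**2 − 500w − 1760 = (−(5/2)w − 15)(−2w**2 + 10w + 72) + (−170w − 680)
  −2w**2 + 10w + 72 = ((1/85)w − 9/85)(−170w − 680) + (0)
Last nonzero remainder: −170w − 680. Dividing through by −170 gives the monic gcd w + 4.

4 + w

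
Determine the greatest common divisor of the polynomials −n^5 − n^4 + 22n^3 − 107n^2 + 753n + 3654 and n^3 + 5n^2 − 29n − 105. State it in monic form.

Repeated division with remainder:
  −n^5 − n^4 + 22n^3 − 107n^2 + 753n + 3654 = (−n^2 + 4n − 27)(n^3 + 5n^2 − 29n − 105) + (39n^2 + 390n + 819)
  n^3 + 5n^2 − 29n − 105 = ((1/39)n − 5/39)(39n^2 + 390n + 819) + (0)
Last nonzero remainder: 39n^2 + 390n + 819. Dividing through by 39 gives the monic gcd n^2 + 10n + 21.

n^2 + 10n + 21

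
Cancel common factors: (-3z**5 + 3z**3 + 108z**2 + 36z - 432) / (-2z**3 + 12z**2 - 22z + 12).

(3z**3 + 15z**2 + 54z + 72)/(2z - 2)

By polynomial division,
  -3z**5 + 3z**3 + 108z**2 + 36z - 432 = ((3/2)z**2 + 9z + 36)(-2z**3 + 12z**2 - 22z + 12) + (-144z**2 + 720z - 864)
  -2z**3 + 12z**2 - 22z + 12 = ((1/72)z - 1/72)(-144z**2 + 720z - 864) + (0)
Last nonzero remainder: -144z**2 + 720z - 864. Dividing through by -144 gives the monic gcd z**2 - 5z + 6.
Cancel z**2 - 5z + 6 from numerator and denominator to get the reduced form.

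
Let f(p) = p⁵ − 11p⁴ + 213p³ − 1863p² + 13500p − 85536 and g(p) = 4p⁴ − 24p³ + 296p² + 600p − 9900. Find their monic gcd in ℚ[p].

p² − 6p + 99

Repeated division with remainder:
  p⁵ − 11p⁴ + 213p³ − 1863p² + 13500p − 85536 = ((1/4)p − 5/4)(4p⁴ − 24p³ + 296p² + 600p − 9900) + (109p³ − 1643p² + 16725p − 97911)
  4p⁴ − 24p³ + 296p² + 600p − 9900 = ((4/109)p + 3956/11881)(109p³ − 1643p² + 16725p − 97911) + ((2724384/11881)p² − (16346304/11881)p + 269714016/11881)
  109p³ − 1643p² + 16725p − 97911 = ((1295029/2724384)p − 11750309/2724384)((2724384/11881)p² − (16346304/11881)p + 269714016/11881) + (0)
Last nonzero remainder: (2724384/11881)p² − (16346304/11881)p + 269714016/11881. Dividing through by 2724384/11881 gives the monic gcd p² − 6p + 99.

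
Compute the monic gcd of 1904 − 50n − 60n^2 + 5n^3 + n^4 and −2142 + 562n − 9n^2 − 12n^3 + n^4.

238 − 36n − 3n^2 + n^3

Euclidean algorithm in ℚ[n]:
  n^4 + 5n^3 − 60n^2 − 50n + 1904 = (n^4 − 12n^3 − 9n^2 + 562n − 2142) + (17n^3 − 51n^2 − 612n + 4046)
  n^4 − 12n^3 − 9n^2 + 562n − 2142 = ((1/17)n − 9/17)(17n^3 − 51n^2 − 612n + 4046) + (0)
Last nonzero remainder: 17n^3 − 51n^2 − 612n + 4046. Dividing through by 17 gives the monic gcd n^3 − 3n^2 − 36n + 238.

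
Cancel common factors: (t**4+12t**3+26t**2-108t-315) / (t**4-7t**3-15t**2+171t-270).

(t**2+10t+21)/(t**2-9t+18)

Euclidean algorithm in ℚ[t]:
  t**4+12t**3+26t**2-108t-315 = (t**4-7t**3-15t**2+171t-270) + (19t**3+41t**2-279t-45)
  t**4-7t**3-15t**2+171t-270 = ((1/19)t-174/361)(19t**3+41t**2-279t-45) + ((7020/361)t**2+(14040/361)t-105300/361)
  19t**3+41t**2-279t-45 = ((6859/7020)t+361/2340)((7020/361)t**2+(14040/361)t-105300/361) + (0)
Last nonzero remainder: (7020/361)t**2+(14040/361)t-105300/361. Dividing through by 7020/361 gives the monic gcd t**2+2t-15.
Cancel t**2+2t-15 from numerator and denominator to get the reduced form.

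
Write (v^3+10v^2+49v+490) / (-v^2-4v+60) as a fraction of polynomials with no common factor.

(-v^2-49)/(v-6)

Repeated division with remainder:
  v^3+10v^2+49v+490 = (-v-6)(-v^2-4v+60) + (85v+850)
  -v^2-4v+60 = (-(1/85)v+6/85)(85v+850) + (0)
Last nonzero remainder: 85v+850. Dividing through by 85 gives the monic gcd v+10.
Cancel v+10 from numerator and denominator to get the reduced form.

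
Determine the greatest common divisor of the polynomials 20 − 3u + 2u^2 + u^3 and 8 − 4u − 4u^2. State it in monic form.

Repeated division with remainder:
  u^3 + 2u^2 − 3u + 20 = (−(1/4)u − 1/4)(−4u^2 − 4u + 8) + (−2u + 22)
  −4u^2 − 4u + 8 = (2u + 24)(−2u + 22) + (−520)
  −2u + 22 = ((1/260)u − 11/260)(−520) + (0)
The last nonzero remainder is the constant −520, so the polynomials are coprime and gcd = 1.

1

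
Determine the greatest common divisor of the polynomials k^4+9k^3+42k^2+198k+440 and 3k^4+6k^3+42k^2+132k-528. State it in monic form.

Euclidean algorithm in ℚ[k]:
  k^4+9k^3+42k^2+198k+440 = (1/3)(3k^4+6k^3+42k^2+132k-528) + (7k^3+28k^2+154k+616)
  3k^4+6k^3+42k^2+132k-528 = ((3/7)k-6/7)(7k^3+28k^2+154k+616) + (0)
Last nonzero remainder: 7k^3+28k^2+154k+616. Dividing through by 7 gives the monic gcd k^3+4k^2+22k+88.

k^3+4k^2+22k+88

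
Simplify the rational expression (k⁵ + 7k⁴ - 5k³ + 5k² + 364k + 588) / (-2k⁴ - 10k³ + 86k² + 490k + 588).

(-k² + 5k - 14)/(2k - 14)

Euclidean algorithm in ℚ[k]:
  k⁵ + 7k⁴ - 5k³ + 5k² + 364k + 588 = (-(1/2)k - 1)(-2k⁴ - 10k³ + 86k² + 490k + 588) + (28k³ + 336k² + 1148k + 1176)
  -2k⁴ - 10k³ + 86k² + 490k + 588 = (-(1/14)k + 1/2)(28k³ + 336k² + 1148k + 1176) + (0)
Last nonzero remainder: 28k³ + 336k² + 1148k + 1176. Dividing through by 28 gives the monic gcd k³ + 12k² + 41k + 42.
Cancel k³ + 12k² + 41k + 42 from numerator and denominator to get the reduced form.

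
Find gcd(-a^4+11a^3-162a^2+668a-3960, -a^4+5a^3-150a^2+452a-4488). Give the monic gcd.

a^2-4a+44

By polynomial division,
  -a^4+11a^3-162a^2+668a-3960 = (-a^4+5a^3-150a^2+452a-4488) + (6a^3-12a^2+216a+528)
  -a^4+5a^3-150a^2+452a-4488 = (-(1/6)a+1/2)(6a^3-12a^2+216a+528) + (-108a^2+432a-4752)
  6a^3-12a^2+216a+528 = (-(1/18)a-1/9)(-108a^2+432a-4752) + (0)
Last nonzero remainder: -108a^2+432a-4752. Dividing through by -108 gives the monic gcd a^2-4a+44.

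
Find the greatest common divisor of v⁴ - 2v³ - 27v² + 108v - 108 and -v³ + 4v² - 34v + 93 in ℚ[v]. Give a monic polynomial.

Repeated division with remainder:
  v⁴ - 2v³ - 27v² + 108v - 108 = (-v - 2)(-v³ + 4v² - 34v + 93) + (-53v² + 133v + 78)
  -v³ + 4v² - 34v + 93 = ((1/53)v - 79/2809)(-53v² + 133v + 78) + (-(89133/2809)v + 267399/2809)
  -53v² + 133v + 78 = ((148877/89133)v + 73034/89133)(-(89133/2809)v + 267399/2809) + (0)
Last nonzero remainder: -(89133/2809)v + 267399/2809. Dividing through by -89133/2809 gives the monic gcd v - 3.

v - 3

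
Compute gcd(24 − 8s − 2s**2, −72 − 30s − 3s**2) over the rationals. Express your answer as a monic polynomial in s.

6 + s

Apply the Euclidean algorithm:
  −2s**2 − 8s + 24 = (2/3)(−3s**2 − 30s − 72) + (12s + 72)
  −3s**2 − 30s − 72 = (−(1/4)s − 1)(12s + 72) + (0)
Last nonzero remainder: 12s + 72. Dividing through by 12 gives the monic gcd s + 6.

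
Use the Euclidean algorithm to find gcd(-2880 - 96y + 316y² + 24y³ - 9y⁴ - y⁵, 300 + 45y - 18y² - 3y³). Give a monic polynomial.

Euclidean algorithm in ℚ[y]:
  -y⁵ - 9y⁴ + 24y³ + 316y² - 96y - 2880 = ((1/3)y² + y - 9)(-3y³ - 18y² + 45y + 300) + (9y² + 9y - 180)
  -3y³ - 18y² + 45y + 300 = (-(1/3)y - 5/3)(9y² + 9y - 180) + (0)
Last nonzero remainder: 9y² + 9y - 180. Dividing through by 9 gives the monic gcd y² + y - 20.

-20 + y + y²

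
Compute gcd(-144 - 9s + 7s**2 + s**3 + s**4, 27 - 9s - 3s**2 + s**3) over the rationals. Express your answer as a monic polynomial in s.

By polynomial division,
  s**4 + s**3 + 7s**2 - 9s - 144 = (s + 4)(s**3 - 3s**2 - 9s + 27) + (28s**2 - 252)
  s**3 - 3s**2 - 9s + 27 = ((1/28)s - 3/28)(28s**2 - 252) + (0)
Last nonzero remainder: 28s**2 - 252. Dividing through by 28 gives the monic gcd s**2 - 9.

-9 + s**2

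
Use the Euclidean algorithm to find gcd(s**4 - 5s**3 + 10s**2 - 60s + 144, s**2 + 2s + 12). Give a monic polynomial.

Repeated division with remainder:
  s**4 - 5s**3 + 10s**2 - 60s + 144 = (s**2 - 7s + 12)(s**2 + 2s + 12) + (0)
The last nonzero remainder s**2 + 2s + 12 is already monic.

s**2 + 2s + 12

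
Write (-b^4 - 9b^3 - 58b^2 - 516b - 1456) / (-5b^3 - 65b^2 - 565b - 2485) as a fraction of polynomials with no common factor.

(b^3 + 2b^2 + 44b + 208)/(5b^2 + 30b + 355)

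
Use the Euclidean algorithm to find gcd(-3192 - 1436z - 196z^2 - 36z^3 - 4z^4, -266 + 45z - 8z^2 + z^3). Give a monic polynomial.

By polynomial division,
  -4z^4 - 36z^3 - 196z^2 - 1436z - 3192 = (-4z - 68)(z^3 - 8z^2 + 45z - 266) + (-560z^2 + 560z - 21280)
  z^3 - 8z^2 + 45z - 266 = (-(1/560)z + 1/80)(-560z^2 + 560z - 21280) + (0)
Last nonzero remainder: -560z^2 + 560z - 21280. Dividing through by -560 gives the monic gcd z^2 - z + 38.

38 - z + z^2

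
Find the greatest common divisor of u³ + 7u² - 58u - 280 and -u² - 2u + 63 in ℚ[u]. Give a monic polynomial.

Euclidean algorithm in ℚ[u]:
  u³ + 7u² - 58u - 280 = (-u - 5)(-u² - 2u + 63) + (-5u + 35)
  -u² - 2u + 63 = ((1/5)u + 9/5)(-5u + 35) + (0)
Last nonzero remainder: -5u + 35. Dividing through by -5 gives the monic gcd u - 7.

u - 7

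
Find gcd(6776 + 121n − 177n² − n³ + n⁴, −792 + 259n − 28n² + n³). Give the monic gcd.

By polynomial division,
  n⁴ − n³ − 177n² + 121n + 6776 = (n + 27)(n³ − 28n² + 259n − 792) + (320n² − 6080n + 28160)
  n³ − 28n² + 259n − 792 = ((1/320)n − 9/320)(320n² − 6080n + 28160) + (0)
Last nonzero remainder: 320n² − 6080n + 28160. Dividing through by 320 gives the monic gcd n² − 19n + 88.

88 − 19n + n²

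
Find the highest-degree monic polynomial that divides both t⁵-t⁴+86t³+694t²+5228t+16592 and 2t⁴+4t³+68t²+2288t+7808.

t³-6t²+82t+488

Euclidean algorithm in ℚ[t]:
  t⁵-t⁴+86t³+694t²+5228t+16592 = ((1/2)t-3/2)(2t⁴+4t³+68t²+2288t+7808) + (58t³-348t²+4756t+28304)
  2t⁴+4t³+68t²+2288t+7808 = ((1/29)t+8/29)(58t³-348t²+4756t+28304) + (0)
Last nonzero remainder: 58t³-348t²+4756t+28304. Dividing through by 58 gives the monic gcd t³-6t²+82t+488.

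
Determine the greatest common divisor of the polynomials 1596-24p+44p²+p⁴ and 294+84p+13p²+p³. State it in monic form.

Repeated division with remainder:
  p⁴+44p²-24p+1596 = (p-13)(p³+13p²+84p+294) + (129p²+774p+5418)
  p³+13p²+84p+294 = ((1/129)p+7/129)(129p²+774p+5418) + (0)
Last nonzero remainder: 129p²+774p+5418. Dividing through by 129 gives the monic gcd p²+6p+42.

42+6p+p²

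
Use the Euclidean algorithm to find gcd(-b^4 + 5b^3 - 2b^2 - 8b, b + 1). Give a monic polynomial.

b + 1

Apply the Euclidean algorithm:
  -b^4 + 5b^3 - 2b^2 - 8b = (-b^3 + 6b^2 - 8b)(b + 1) + (0)
The last nonzero remainder b + 1 is already monic.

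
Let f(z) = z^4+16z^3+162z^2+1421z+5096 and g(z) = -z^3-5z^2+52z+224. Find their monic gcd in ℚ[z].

By polynomial division,
  z^4+16z^3+162z^2+1421z+5096 = (-z-11)(-z^3-5z^2+52z+224) + (159z^2+2217z+7560)
  -z^3-5z^2+52z+224 = (-(1/159)z+158/2809)(159z^2+2217z+7560) + (-(70658/2809)z-565264/2809)
  159z^2+2217z+7560 = (-(446631/70658)z-379215/10094)(-(70658/2809)z-565264/2809) + (0)
Last nonzero remainder: -(70658/2809)z-565264/2809. Dividing through by -70658/2809 gives the monic gcd z+8.

z+8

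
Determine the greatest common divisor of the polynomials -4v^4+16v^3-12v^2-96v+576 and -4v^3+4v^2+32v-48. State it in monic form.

Euclidean algorithm in ℚ[v]:
  -4v^4+16v^3-12v^2-96v+576 = (v-3)(-4v^3+4v^2+32v-48) + (-32v^2+48v+432)
  -4v^3+4v^2+32v-48 = ((1/8)v+1/16)(-32v^2+48v+432) + (-25v-75)
  -32v^2+48v+432 = ((32/25)v-144/25)(-25v-75) + (0)
Last nonzero remainder: -25v-75. Dividing through by -25 gives the monic gcd v+3.

v+3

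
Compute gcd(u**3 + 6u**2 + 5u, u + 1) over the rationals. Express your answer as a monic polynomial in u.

u + 1

By polynomial division,
  u**3 + 6u**2 + 5u = (u**2 + 5u)(u + 1) + (0)
The last nonzero remainder u + 1 is already monic.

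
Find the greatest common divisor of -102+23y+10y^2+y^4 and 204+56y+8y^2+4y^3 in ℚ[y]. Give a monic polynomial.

51+14y+2y^2+y^3

By polynomial division,
  y^4+10y^2+23y-102 = ((1/4)y-1/2)(4y^3+8y^2+56y+204) + (0)
Last nonzero remainder: 4y^3+8y^2+56y+204. Dividing through by 4 gives the monic gcd y^3+2y^2+14y+51.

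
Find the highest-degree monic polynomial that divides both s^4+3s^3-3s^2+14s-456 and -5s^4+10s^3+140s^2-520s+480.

s^2+2s-24

Apply the Euclidean algorithm:
  s^4+3s^3-3s^2+14s-456 = (-1/5)(-5s^4+10s^3+140s^2-520s+480) + (5s^3+25s^2-90s-360)
  -5s^4+10s^3+140s^2-520s+480 = (-s+7)(5s^3+25s^2-90s-360) + (-125s^2-250s+3000)
  5s^3+25s^2-90s-360 = (-(1/25)s-3/25)(-125s^2-250s+3000) + (0)
Last nonzero remainder: -125s^2-250s+3000. Dividing through by -125 gives the monic gcd s^2+2s-24.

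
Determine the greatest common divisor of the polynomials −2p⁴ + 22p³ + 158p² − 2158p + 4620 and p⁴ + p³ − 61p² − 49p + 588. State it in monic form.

p² − 10p + 21

Apply the Euclidean algorithm:
  −2p⁴ + 22p³ + 158p² − 2158p + 4620 = (−2)(p⁴ + p³ − 61p² − 49p + 588) + (24p³ + 36p² − 2256p + 5796)
  p⁴ + p³ − 61p² − 49p + 588 = ((1/24)p − 1/48)(24p³ + 36p² − 2256p + 5796) + ((135/4)p² − (675/2)p + 2835/4)
  24p³ + 36p² − 2256p + 5796 = ((32/45)p + 368/45)((135/4)p² − (675/2)p + 2835/4) + (0)
Last nonzero remainder: (135/4)p² − (675/2)p + 2835/4. Dividing through by 135/4 gives the monic gcd p² − 10p + 21.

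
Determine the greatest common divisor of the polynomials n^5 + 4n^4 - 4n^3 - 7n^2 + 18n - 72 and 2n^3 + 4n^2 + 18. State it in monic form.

Apply the Euclidean algorithm:
  n^5 + 4n^4 - 4n^3 - 7n^2 + 18n - 72 = ((1/2)n^2 + n - 4)(2n^3 + 4n^2 + 18) + (0)
Last nonzero remainder: 2n^3 + 4n^2 + 18. Dividing through by 2 gives the monic gcd n^3 + 2n^2 + 9.

n^3 + 2n^2 + 9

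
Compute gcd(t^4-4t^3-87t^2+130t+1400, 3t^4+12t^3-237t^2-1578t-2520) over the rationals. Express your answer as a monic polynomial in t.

t^3+t^2-82t-280

Euclidean algorithm in ℚ[t]:
  t^4-4t^3-87t^2+130t+1400 = (1/3)(3t^4+12t^3-237t^2-1578t-2520) + (-8t^3-8t^2+656t+2240)
  3t^4+12t^3-237t^2-1578t-2520 = (-(3/8)t-9/8)(-8t^3-8t^2+656t+2240) + (0)
Last nonzero remainder: -8t^3-8t^2+656t+2240. Dividing through by -8 gives the monic gcd t^3+t^2-82t-280.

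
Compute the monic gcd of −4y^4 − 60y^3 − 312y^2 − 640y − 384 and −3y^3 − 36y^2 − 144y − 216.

Euclidean algorithm in ℚ[y]:
  −4y^4 − 60y^3 − 312y^2 − 640y − 384 = ((4/3)y + 4)(−3y^3 − 36y^2 − 144y − 216) + (24y^2 + 224y + 480)
  −3y^3 − 36y^2 − 144y − 216 = (−(1/8)y − 1/3)(24y^2 + 224y + 480) + (−(28/3)y − 56)
  24y^2 + 224y + 480 = (−(18/7)y − 60/7)(−(28/3)y − 56) + (0)
Last nonzero remainder: −(28/3)y − 56. Dividing through by −28/3 gives the monic gcd y + 6.

y + 6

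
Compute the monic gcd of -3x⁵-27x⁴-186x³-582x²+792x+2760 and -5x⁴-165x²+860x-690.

Apply the Euclidean algorithm:
  -3x⁵-27x⁴-186x³-582x²+792x+2760 = ((3/5)x+27/5)(-5x⁴-165x²+860x-690) + (-87x³-207x²-3438x+6486)
  -5x⁴-165x²+860x-690 = ((5/87)x-115/841)(-87x³-207x²-3438x+6486) + ((3600/841)x²+(14400/841)x+165600/841)
  -87x³-207x²-3438x+6486 = (-(24389/1200)x+39527/1200)((3600/841)x²+(14400/841)x+165600/841) + (0)
Last nonzero remainder: (3600/841)x²+(14400/841)x+165600/841. Dividing through by 3600/841 gives the monic gcd x²+4x+46.

x²+4x+46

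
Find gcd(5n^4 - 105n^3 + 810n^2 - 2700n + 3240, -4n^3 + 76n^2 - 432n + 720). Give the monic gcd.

Repeated division with remainder:
  5n^4 - 105n^3 + 810n^2 - 2700n + 3240 = (-(5/4)n + 5/2)(-4n^3 + 76n^2 - 432n + 720) + (80n^2 - 720n + 1440)
  -4n^3 + 76n^2 - 432n + 720 = (-(1/20)n + 1/2)(80n^2 - 720n + 1440) + (0)
Last nonzero remainder: 80n^2 - 720n + 1440. Dividing through by 80 gives the monic gcd n^2 - 9n + 18.

n^2 - 9n + 18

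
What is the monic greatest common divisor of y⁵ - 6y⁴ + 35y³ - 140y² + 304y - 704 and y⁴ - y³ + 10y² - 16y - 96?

By polynomial division,
  y⁵ - 6y⁴ + 35y³ - 140y² + 304y - 704 = (y - 5)(y⁴ - y³ + 10y² - 16y - 96) + (20y³ - 74y² + 320y - 1184)
  y⁴ - y³ + 10y² - 16y - 96 = ((1/20)y + 27/200)(20y³ - 74y² + 320y - 1184) + ((399/100)y² + 1596/25)
  20y³ - 74y² + 320y - 1184 = ((2000/399)y - 7400/399)((399/100)y² + 1596/25) + (0)
Last nonzero remainder: (399/100)y² + 1596/25. Dividing through by 399/100 gives the monic gcd y² + 16.

y² + 16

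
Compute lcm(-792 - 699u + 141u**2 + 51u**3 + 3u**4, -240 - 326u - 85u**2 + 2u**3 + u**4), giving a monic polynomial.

By polynomial division,
  3u**4 + 51u**3 + 141u**2 - 699u - 792 = (3)(u**4 + 2u**3 - 85u**2 - 326u - 240) + (45u**3 + 396u**2 + 279u - 72)
  u**4 + 2u**3 - 85u**2 - 326u - 240 = ((1/45)u - 34/225)(45u**3 + 396u**2 + 279u - 72) + (-(784/25)u**2 - (7056/25)u - 6272/25)
  45u**3 + 396u**2 + 279u - 72 = (-(1125/784)u + 225/784)(-(784/25)u**2 - (7056/25)u - 6272/25) + (0)
Last nonzero remainder: -(784/25)u**2 - (7056/25)u - 6272/25. Dividing through by -784/25 gives the monic gcd u**2 + 9u + 8.
Then lcm(f, g) = f·g / gcd(f, g); expanding and making the result monic gives the answer.

7920 + 8838u - 43u**2 - 1072u**3 - 102u**4 + 10u**5 + u**6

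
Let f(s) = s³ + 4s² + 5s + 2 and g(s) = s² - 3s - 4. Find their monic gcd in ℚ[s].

Euclidean algorithm in ℚ[s]:
  s³ + 4s² + 5s + 2 = (s + 7)(s² - 3s - 4) + (30s + 30)
  s² - 3s - 4 = ((1/30)s - 2/15)(30s + 30) + (0)
Last nonzero remainder: 30s + 30. Dividing through by 30 gives the monic gcd s + 1.

s + 1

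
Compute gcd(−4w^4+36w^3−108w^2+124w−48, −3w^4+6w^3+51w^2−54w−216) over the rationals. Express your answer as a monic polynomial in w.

w^2−7w+12

By polynomial division,
  −4w^4+36w^3−108w^2+124w−48 = (4/3)(−3w^4+6w^3+51w^2−54w−216) + (28w^3−176w^2+196w+240)
  −3w^4+6w^3+51w^2−54w−216 = (−(3/28)w−45/98)(28w^3−176w^2+196w+240) + (−(432/49)w^2+(432/7)w−5184/49)
  28w^3−176w^2+196w+240 = (−(343/108)w−245/108)(−(432/49)w^2+(432/7)w−5184/49) + (0)
Last nonzero remainder: −(432/49)w^2+(432/7)w−5184/49. Dividing through by −432/49 gives the monic gcd w^2−7w+12.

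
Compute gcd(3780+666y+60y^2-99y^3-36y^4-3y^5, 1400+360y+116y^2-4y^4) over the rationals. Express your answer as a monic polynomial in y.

10+2y+y^2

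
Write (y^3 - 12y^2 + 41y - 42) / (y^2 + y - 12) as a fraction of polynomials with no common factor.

By polynomial division,
  y^3 - 12y^2 + 41y - 42 = (y - 13)(y^2 + y - 12) + (66y - 198)
  y^2 + y - 12 = ((1/66)y + 2/33)(66y - 198) + (0)
Last nonzero remainder: 66y - 198. Dividing through by 66 gives the monic gcd y - 3.
Cancel y - 3 from numerator and denominator to get the reduced form.

(y^2 - 9y + 14)/(y + 4)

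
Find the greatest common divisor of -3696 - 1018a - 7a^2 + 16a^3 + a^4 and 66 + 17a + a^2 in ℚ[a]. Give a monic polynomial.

By polynomial division,
  a^4 + 16a^3 - 7a^2 - 1018a - 3696 = (a^2 - a - 56)(a^2 + 17a + 66) + (0)
The last nonzero remainder a^2 + 17a + 66 is already monic.

66 + 17a + a^2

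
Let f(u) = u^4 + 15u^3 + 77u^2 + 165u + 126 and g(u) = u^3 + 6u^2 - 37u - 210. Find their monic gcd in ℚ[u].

u + 7

Euclidean algorithm in ℚ[u]:
  u^4 + 15u^3 + 77u^2 + 165u + 126 = (u + 9)(u^3 + 6u^2 - 37u - 210) + (60u^2 + 708u + 2016)
  u^3 + 6u^2 - 37u - 210 = ((1/60)u - 29/300)(60u^2 + 708u + 2016) + (-(54/25)u - 378/25)
  60u^2 + 708u + 2016 = (-(250/9)u - 400/3)(-(54/25)u - 378/25) + (0)
Last nonzero remainder: -(54/25)u - 378/25. Dividing through by -54/25 gives the monic gcd u + 7.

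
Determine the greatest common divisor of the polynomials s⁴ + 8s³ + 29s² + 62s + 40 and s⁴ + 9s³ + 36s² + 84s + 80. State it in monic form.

s³ + 7s² + 22s + 40

Repeated division with remainder:
  s⁴ + 8s³ + 29s² + 62s + 40 = (s⁴ + 9s³ + 36s² + 84s + 80) + (-s³ - 7s² - 22s - 40)
  s⁴ + 9s³ + 36s² + 84s + 80 = (-s - 2)(-s³ - 7s² - 22s - 40) + (0)
Last nonzero remainder: -s³ - 7s² - 22s - 40. Dividing through by -1 gives the monic gcd s³ + 7s² + 22s + 40.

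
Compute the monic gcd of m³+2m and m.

By polynomial division,
  m³+2m = (m²+2)(m) + (0)
The last nonzero remainder m is already monic.

m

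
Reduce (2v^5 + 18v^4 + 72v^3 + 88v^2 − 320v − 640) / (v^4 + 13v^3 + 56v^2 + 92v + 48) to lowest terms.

(2v^3 + 6v^2 + 20v − 80)/(v^2 + 7v + 6)

Apply the Euclidean algorithm:
  2v^5 + 18v^4 + 72v^3 + 88v^2 − 320v − 640 = (2v − 8)(v^4 + 13v^3 + 56v^2 + 92v + 48) + (64v^3 + 352v^2 + 320v − 256)
  v^4 + 13v^3 + 56v^2 + 92v + 48 = ((1/64)v + 15/128)(64v^3 + 352v^2 + 320v − 256) + ((39/4)v^2 + (117/2)v + 78)
  64v^3 + 352v^2 + 320v − 256 = ((256/39)v − 128/39)((39/4)v^2 + (117/2)v + 78) + (0)
Last nonzero remainder: (39/4)v^2 + (117/2)v + 78. Dividing through by 39/4 gives the monic gcd v^2 + 6v + 8.
Cancel v^2 + 6v + 8 from numerator and denominator to get the reduced form.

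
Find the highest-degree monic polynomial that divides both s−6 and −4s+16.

1

Euclidean algorithm in ℚ[s]:
  s−6 = (−1/4)(−4s+16) + (−2)
  −4s+16 = (2s−8)(−2) + (0)
The last nonzero remainder is the constant −2, so the polynomials are coprime and gcd = 1.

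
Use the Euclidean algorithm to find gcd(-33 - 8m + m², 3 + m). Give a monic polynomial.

3 + m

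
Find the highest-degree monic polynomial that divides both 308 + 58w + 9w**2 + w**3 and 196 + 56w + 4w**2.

7 + w

Euclidean algorithm in ℚ[w]:
  w**3 + 9w**2 + 58w + 308 = ((1/4)w - 5/4)(4w**2 + 56w + 196) + (79w + 553)
  4w**2 + 56w + 196 = ((4/79)w + 28/79)(79w + 553) + (0)
Last nonzero remainder: 79w + 553. Dividing through by 79 gives the monic gcd w + 7.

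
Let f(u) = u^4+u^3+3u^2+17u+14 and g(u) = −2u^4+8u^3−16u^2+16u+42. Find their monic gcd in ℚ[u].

u^3−u^2+5u+7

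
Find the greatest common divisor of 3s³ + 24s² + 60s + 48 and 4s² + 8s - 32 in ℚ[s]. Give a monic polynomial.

By polynomial division,
  3s³ + 24s² + 60s + 48 = ((3/4)s + 9/2)(4s² + 8s - 32) + (48s + 192)
  4s² + 8s - 32 = ((1/12)s - 1/6)(48s + 192) + (0)
Last nonzero remainder: 48s + 192. Dividing through by 48 gives the monic gcd s + 4.

s + 4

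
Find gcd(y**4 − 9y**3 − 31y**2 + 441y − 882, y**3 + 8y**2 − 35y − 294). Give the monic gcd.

By polynomial division,
  y**4 − 9y**3 − 31y**2 + 441y − 882 = (y − 17)(y**3 + 8y**2 − 35y − 294) + (140y**2 + 140y − 5880)
  y**3 + 8y**2 − 35y − 294 = ((1/140)y + 1/20)(140y**2 + 140y − 5880) + (0)
Last nonzero remainder: 140y**2 + 140y − 5880. Dividing through by 140 gives the monic gcd y**2 + y − 42.

y**2 + y − 42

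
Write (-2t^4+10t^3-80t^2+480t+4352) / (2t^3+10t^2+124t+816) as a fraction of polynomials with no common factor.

By polynomial division,
  -2t^4+10t^3-80t^2+480t+4352 = (-t+10)(2t^3+10t^2+124t+816) + (-56t^2+56t-3808)
  2t^3+10t^2+124t+816 = (-(1/28)t-3/14)(-56t^2+56t-3808) + (0)
Last nonzero remainder: -56t^2+56t-3808. Dividing through by -56 gives the monic gcd t^2-t+68.
Cancel t^2-t+68 from numerator and denominator to get the reduced form.

(-t^2+4t+32)/(t+6)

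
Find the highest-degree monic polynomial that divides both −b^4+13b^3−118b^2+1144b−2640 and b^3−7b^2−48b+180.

b^2−13b+30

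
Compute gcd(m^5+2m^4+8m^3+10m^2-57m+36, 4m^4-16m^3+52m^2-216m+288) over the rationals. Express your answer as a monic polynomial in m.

m^2+m+12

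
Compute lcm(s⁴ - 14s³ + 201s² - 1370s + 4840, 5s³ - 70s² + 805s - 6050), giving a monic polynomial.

Apply the Euclidean algorithm:
  s⁴ - 14s³ + 201s² - 1370s + 4840 = ((1/5)s)(5s³ - 70s² + 805s - 6050) + (40s² - 160s + 4840)
  5s³ - 70s² + 805s - 6050 = ((1/8)s - 5/4)(40s² - 160s + 4840) + (0)
Last nonzero remainder: 40s² - 160s + 4840. Dividing through by 40 gives the monic gcd s² - 4s + 121.
Then lcm(f, g) = f·g / gcd(f, g); expanding and making the result monic gives the answer.

s⁵ - 24s⁴ + 341s³ - 3380s² + 18540s - 48400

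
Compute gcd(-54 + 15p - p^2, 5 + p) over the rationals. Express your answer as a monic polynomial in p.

1

Euclidean algorithm in ℚ[p]:
  -p^2 + 15p - 54 = (-p + 20)(p + 5) + (-154)
  p + 5 = (-(1/154)p - 5/154)(-154) + (0)
The last nonzero remainder is the constant -154, so the polynomials are coprime and gcd = 1.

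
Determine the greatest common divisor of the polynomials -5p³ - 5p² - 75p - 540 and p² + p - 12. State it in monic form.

Euclidean algorithm in ℚ[p]:
  -5p³ - 5p² - 75p - 540 = (-5p)(p² + p - 12) + (-135p - 540)
  p² + p - 12 = (-(1/135)p + 1/45)(-135p - 540) + (0)
Last nonzero remainder: -135p - 540. Dividing through by -135 gives the monic gcd p + 4.

p + 4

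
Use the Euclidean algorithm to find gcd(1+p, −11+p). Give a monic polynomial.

1

Euclidean algorithm in ℚ[p]:
  p+1 = (p−11) + (12)
  p−11 = ((1/12)p−11/12)(12) + (0)
The last nonzero remainder is the constant 12, so the polynomials are coprime and gcd = 1.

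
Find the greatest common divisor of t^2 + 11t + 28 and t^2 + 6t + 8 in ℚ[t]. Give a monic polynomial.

t + 4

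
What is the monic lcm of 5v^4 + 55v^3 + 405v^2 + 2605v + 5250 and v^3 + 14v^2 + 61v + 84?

Euclidean algorithm in ℚ[v]:
  5v^4 + 55v^3 + 405v^2 + 2605v + 5250 = (5v - 15)(v^3 + 14v^2 + 61v + 84) + (310v^2 + 3100v + 6510)
  v^3 + 14v^2 + 61v + 84 = ((1/310)v + 2/155)(310v^2 + 3100v + 6510) + (0)
Last nonzero remainder: 310v^2 + 3100v + 6510. Dividing through by 310 gives the monic gcd v^2 + 10v + 21.
Then lcm(f, g) = f·g / gcd(f, g); expanding and making the result monic gives the answer.

v^5 + 15v^4 + 125v^3 + 845v^2 + 3134v + 4200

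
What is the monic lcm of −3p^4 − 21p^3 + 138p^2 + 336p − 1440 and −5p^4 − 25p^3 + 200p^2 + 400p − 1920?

p^5 + 15p^4 + 10p^3 − 480p^2 − 416p + 3840

Repeated division with remainder:
  −3p^4 − 21p^3 + 138p^2 + 336p − 1440 = (3/5)(−5p^4 − 25p^3 + 200p^2 + 400p − 1920) + (−6p^3 + 18p^2 + 96p − 288)
  −5p^4 − 25p^3 + 200p^2 + 400p − 1920 = ((5/6)p + 20/3)(−6p^3 + 18p^2 + 96p − 288) + (0)
Last nonzero remainder: −6p^3 + 18p^2 + 96p − 288. Dividing through by −6 gives the monic gcd p^3 − 3p^2 − 16p + 48.
Then lcm(f, g) = f·g / gcd(f, g); expanding and making the result monic gives the answer.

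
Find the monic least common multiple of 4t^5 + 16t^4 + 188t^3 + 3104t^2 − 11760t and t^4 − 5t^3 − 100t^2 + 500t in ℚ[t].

t^7 − 11t^6 + 37t^5 + 271t^4 − 12230t^3 + 82900t^2 − 147000t

Euclidean algorithm in ℚ[t]:
  4t^5 + 16t^4 + 188t^3 + 3104t^2 − 11760t = (4t + 36)(t^4 − 5t^3 − 100t^2 + 500t) + (768t^3 + 4704t^2 − 29760t)
  t^4 − 5t^3 − 100t^2 + 500t = ((1/768)t − 89/6144)(768t^3 + 4704t^2 − 29760t) + ((441/64)t^2 + (2205/32)t)
  768t^3 + 4704t^2 − 29760t = ((16384/147)t − 63488/147)((441/64)t^2 + (2205/32)t) + (0)
Last nonzero remainder: (441/64)t^2 + (2205/32)t. Dividing through by 441/64 gives the monic gcd t^2 + 10t.
Then lcm(f, g) = f·g / gcd(f, g); expanding and making the result monic gives the answer.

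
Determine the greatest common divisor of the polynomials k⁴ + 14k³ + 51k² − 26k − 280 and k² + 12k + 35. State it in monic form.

Repeated division with remainder:
  k⁴ + 14k³ + 51k² − 26k − 280 = (k² + 2k − 8)(k² + 12k + 35) + (0)
The last nonzero remainder k² + 12k + 35 is already monic.

k² + 12k + 35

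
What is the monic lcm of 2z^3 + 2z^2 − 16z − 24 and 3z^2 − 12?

Repeated division with remainder:
  2z^3 + 2z^2 − 16z − 24 = ((2/3)z + 2/3)(3z^2 − 12) + (−8z − 16)
  3z^2 − 12 = (−(3/8)z + 3/4)(−8z − 16) + (0)
Last nonzero remainder: −8z − 16. Dividing through by −8 gives the monic gcd z + 2.
Then lcm(f, g) = f·g / gcd(f, g); expanding and making the result monic gives the answer.

z^4 − z^3 − 10z^2 + 4z + 24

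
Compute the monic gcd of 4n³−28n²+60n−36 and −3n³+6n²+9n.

Apply the Euclidean algorithm:
  4n³−28n²+60n−36 = (−4/3)(−3n³+6n²+9n) + (−20n²+72n−36)
  −3n³+6n²+9n = ((3/20)n+6/25)(−20n²+72n−36) + (−(72/25)n+216/25)
  −20n²+72n−36 = ((125/18)n−25/6)(−(72/25)n+216/25) + (0)
Last nonzero remainder: −(72/25)n+216/25. Dividing through by −72/25 gives the monic gcd n−3.

n−3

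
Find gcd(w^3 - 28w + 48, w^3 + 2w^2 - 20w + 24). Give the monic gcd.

w^2 + 4w - 12

Euclidean algorithm in ℚ[w]:
  w^3 - 28w + 48 = (w^3 + 2w^2 - 20w + 24) + (-2w^2 - 8w + 24)
  w^3 + 2w^2 - 20w + 24 = (-(1/2)w + 1)(-2w^2 - 8w + 24) + (0)
Last nonzero remainder: -2w^2 - 8w + 24. Dividing through by -2 gives the monic gcd w^2 + 4w - 12.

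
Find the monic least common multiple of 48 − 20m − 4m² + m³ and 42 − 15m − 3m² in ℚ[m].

By polynomial division,
  m³ − 4m² − 20m + 48 = (−(1/3)m + 3)(−3m² − 15m + 42) + (39m − 78)
  −3m² − 15m + 42 = (−(1/13)m − 7/13)(39m − 78) + (0)
Last nonzero remainder: 39m − 78. Dividing through by 39 gives the monic gcd m − 2.
Then lcm(f, g) = f·g / gcd(f, g); expanding and making the result monic gives the answer.

336 − 92m − 48m² + 3m³ + m⁴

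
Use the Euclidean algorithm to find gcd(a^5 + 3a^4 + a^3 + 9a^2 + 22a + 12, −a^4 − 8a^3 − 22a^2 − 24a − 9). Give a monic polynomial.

Apply the Euclidean algorithm:
  a^5 + 3a^4 + a^3 + 9a^2 + 22a + 12 = (−a + 5)(−a^4 − 8a^3 − 22a^2 − 24a − 9) + (19a^3 + 95a^2 + 133a + 57)
  −a^4 − 8a^3 − 22a^2 − 24a − 9 = (−(1/19)a − 3/19)(19a^3 + 95a^2 + 133a + 57) + (0)
Last nonzero remainder: 19a^3 + 95a^2 + 133a + 57. Dividing through by 19 gives the monic gcd a^3 + 5a^2 + 7a + 3.

a^3 + 5a^2 + 7a + 3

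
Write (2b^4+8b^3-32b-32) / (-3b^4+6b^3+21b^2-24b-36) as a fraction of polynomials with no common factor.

(-2b^2-8b-8)/(3b^2-6b-9)

Repeated division with remainder:
  2b^4+8b^3-32b-32 = (-2/3)(-3b^4+6b^3+21b^2-24b-36) + (12b^3+14b^2-48b-56)
  -3b^4+6b^3+21b^2-24b-36 = (-(1/4)b+19/24)(12b^3+14b^2-48b-56) + (-(25/12)b^2+25/3)
  12b^3+14b^2-48b-56 = (-(144/25)b-168/25)(-(25/12)b^2+25/3) + (0)
Last nonzero remainder: -(25/12)b^2+25/3. Dividing through by -25/12 gives the monic gcd b^2-4.
Cancel b^2-4 from numerator and denominator to get the reduced form.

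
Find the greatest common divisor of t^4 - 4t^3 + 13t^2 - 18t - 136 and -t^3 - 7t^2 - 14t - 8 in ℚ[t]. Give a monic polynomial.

t + 2

By polynomial division,
  t^4 - 4t^3 + 13t^2 - 18t - 136 = (-t + 11)(-t^3 - 7t^2 - 14t - 8) + (76t^2 + 128t - 48)
  -t^3 - 7t^2 - 14t - 8 = (-(1/76)t - 101/1444)(76t^2 + 128t - 48) + (-(2050/361)t - 4100/361)
  76t^2 + 128t - 48 = (-(13718/1025)t + 4332/1025)(-(2050/361)t - 4100/361) + (0)
Last nonzero remainder: -(2050/361)t - 4100/361. Dividing through by -2050/361 gives the monic gcd t + 2.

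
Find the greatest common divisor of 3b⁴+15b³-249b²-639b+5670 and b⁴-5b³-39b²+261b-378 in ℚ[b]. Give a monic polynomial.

Euclidean algorithm in ℚ[b]:
  3b⁴+15b³-249b²-639b+5670 = (3)(b⁴-5b³-39b²+261b-378) + (30b³-132b²-1422b+6804)
  b⁴-5b³-39b²+261b-378 = ((1/30)b-1/50)(30b³-132b²-1422b+6804) + ((144/25)b²+(144/25)b-6048/25)
  30b³-132b²-1422b+6804 = ((125/24)b-225/8)((144/25)b²+(144/25)b-6048/25) + (0)
Last nonzero remainder: (144/25)b²+(144/25)b-6048/25. Dividing through by 144/25 gives the monic gcd b²+b-42.

b²+b-42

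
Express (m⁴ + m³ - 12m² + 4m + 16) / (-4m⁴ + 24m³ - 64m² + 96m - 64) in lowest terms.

Apply the Euclidean algorithm:
  m⁴ + m³ - 12m² + 4m + 16 = (-1/4)(-4m⁴ + 24m³ - 64m² + 96m - 64) + (7m³ - 28m² + 28m)
  -4m⁴ + 24m³ - 64m² + 96m - 64 = (-(4/7)m + 8/7)(7m³ - 28m² + 28m) + (-16m² + 64m - 64)
  7m³ - 28m² + 28m = (-(7/16)m)(-16m² + 64m - 64) + (0)
Last nonzero remainder: -16m² + 64m - 64. Dividing through by -16 gives the monic gcd m² - 4m + 4.
Cancel m² - 4m + 4 from numerator and denominator to get the reduced form.

(-m² - 5m - 4)/(4m² - 8m + 16)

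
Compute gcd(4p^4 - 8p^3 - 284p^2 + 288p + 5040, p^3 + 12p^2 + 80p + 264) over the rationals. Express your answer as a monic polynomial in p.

p + 6

Repeated division with remainder:
  4p^4 - 8p^3 - 284p^2 + 288p + 5040 = (4p - 56)(p^3 + 12p^2 + 80p + 264) + (68p^2 + 3712p + 19824)
  p^3 + 12p^2 + 80p + 264 = ((1/68)p - 181/289)(68p^2 + 3712p + 19824) + ((610740/289)p + 3664440/289)
  68p^2 + 3712p + 19824 = ((4913/152685)p + 238714/152685)((610740/289)p + 3664440/289) + (0)
Last nonzero remainder: (610740/289)p + 3664440/289. Dividing through by 610740/289 gives the monic gcd p + 6.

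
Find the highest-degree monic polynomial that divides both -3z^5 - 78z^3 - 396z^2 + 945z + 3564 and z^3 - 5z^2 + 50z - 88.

z^2 - 3z + 44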